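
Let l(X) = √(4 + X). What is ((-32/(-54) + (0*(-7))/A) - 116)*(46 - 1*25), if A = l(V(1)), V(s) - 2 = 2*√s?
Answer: -21812/9 ≈ -2423.6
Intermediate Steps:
V(s) = 2 + 2*√s
A = 2*√2 (A = √(4 + (2 + 2*√1)) = √(4 + (2 + 2*1)) = √(4 + (2 + 2)) = √(4 + 4) = √8 = 2*√2 ≈ 2.8284)
((-32/(-54) + (0*(-7))/A) - 116)*(46 - 1*25) = ((-32/(-54) + (0*(-7))/((2*√2))) - 116)*(46 - 1*25) = ((-32*(-1/54) + 0*(√2/4)) - 116)*(46 - 25) = ((16/27 + 0) - 116)*21 = (16/27 - 116)*21 = -3116/27*21 = -21812/9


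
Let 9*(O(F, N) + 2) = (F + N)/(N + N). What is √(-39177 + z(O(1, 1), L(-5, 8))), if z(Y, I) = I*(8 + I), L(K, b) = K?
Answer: 2*I*√9798 ≈ 197.97*I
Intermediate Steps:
O(F, N) = -2 + (F + N)/(18*N) (O(F, N) = -2 + ((F + N)/(N + N))/9 = -2 + ((F + N)/((2*N)))/9 = -2 + ((F + N)*(1/(2*N)))/9 = -2 + ((F + N)/(2*N))/9 = -2 + (F + N)/(18*N))
√(-39177 + z(O(1, 1), L(-5, 8))) = √(-39177 - 5*(8 - 5)) = √(-39177 - 5*3) = √(-39177 - 15) = √(-39192) = 2*I*√9798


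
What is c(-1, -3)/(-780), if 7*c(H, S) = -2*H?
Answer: -1/2730 ≈ -0.00036630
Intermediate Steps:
c(H, S) = -2*H/7 (c(H, S) = (-2*H)/7 = -2*H/7)
c(-1, -3)/(-780) = -2/7*(-1)/(-780) = (2/7)*(-1/780) = -1/2730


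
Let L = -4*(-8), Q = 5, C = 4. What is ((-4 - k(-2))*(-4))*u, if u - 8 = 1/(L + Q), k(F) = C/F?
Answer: 2376/37 ≈ 64.216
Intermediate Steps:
L = 32
k(F) = 4/F
u = 297/37 (u = 8 + 1/(32 + 5) = 8 + 1/37 = 297/37 ≈ 8.0270)
((-4 - k(-2))*(-4))*u = ((-4 - 4/(-2))*(-4))*(297/37) = ((-4 - 4*(-1)/2)*(-4))*(297/37) = ((-4 - 1*(-2))*(-4))*(297/37) = ((-4 + 2)*(-4))*(297/37) = -2*(-4)*(297/37) = 8*(297/37) = 2376/37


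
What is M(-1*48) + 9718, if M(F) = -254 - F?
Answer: 9512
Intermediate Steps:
M(-1*48) + 9718 = (-254 - (-1)*48) + 9718 = (-254 - 1*(-48)) + 9718 = (-254 + 48) + 9718 = -206 + 9718 = 9512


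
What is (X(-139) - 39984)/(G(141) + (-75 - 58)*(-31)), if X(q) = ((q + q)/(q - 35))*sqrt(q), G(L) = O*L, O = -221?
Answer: 19992/13519 - 139*I*sqrt(139)/2352306 ≈ 1.4788 - 0.00069667*I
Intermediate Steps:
G(L) = -221*L
X(q) = 2*q**(3/2)/(-35 + q) (X(q) = ((2*q)/(-35 + q))*sqrt(q) = (2*q/(-35 + q))*sqrt(q) = 2*q**(3/2)/(-35 + q))
(X(-139) - 39984)/(G(141) + (-75 - 58)*(-31)) = (2*(-139)**(3/2)/(-35 - 139) - 39984)/(-221*141 + (-75 - 58)*(-31)) = (2*(-139*I*sqrt(139))/(-174) - 39984)/(-31161 - 133*(-31)) = (2*(-139*I*sqrt(139))*(-1/174) - 39984)/(-31161 + 4123) = (139*I*sqrt(139)/87 - 39984)/(-27038) = (-39984 + 139*I*sqrt(139)/87)*(-1/27038) = 19992/13519 - 139*I*sqrt(139)/2352306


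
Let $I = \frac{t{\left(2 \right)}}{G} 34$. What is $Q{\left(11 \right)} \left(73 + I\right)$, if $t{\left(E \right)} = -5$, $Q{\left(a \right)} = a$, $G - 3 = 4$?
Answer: $\frac{3751}{7} \approx 535.86$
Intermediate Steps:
$G = 7$ ($G = 3 + 4 = 7$)
$I = - \frac{170}{7}$ ($I = - \frac{5}{7} \cdot 34 = \left(-5\right) \frac{1}{7} \cdot 34 = \left(- \frac{5}{7}\right) 34 = - \frac{170}{7} \approx -24.286$)
$Q{\left(11 \right)} \left(73 + I\right) = 11 \left(73 - \frac{170}{7}\right) = 11 \cdot \frac{341}{7} = \frac{3751}{7}$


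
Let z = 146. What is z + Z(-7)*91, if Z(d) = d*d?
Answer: 4605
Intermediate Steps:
Z(d) = d**2
z + Z(-7)*91 = 146 + (-7)**2*91 = 146 + 49*91 = 146 + 4459 = 4605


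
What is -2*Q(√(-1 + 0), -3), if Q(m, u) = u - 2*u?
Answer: -6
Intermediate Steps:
Q(m, u) = -u
-2*Q(√(-1 + 0), -3) = -(-2)*(-3) = -2*3 = -6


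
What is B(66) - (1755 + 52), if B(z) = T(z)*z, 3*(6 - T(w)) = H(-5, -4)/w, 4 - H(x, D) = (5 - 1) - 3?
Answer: -1412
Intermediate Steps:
H(x, D) = 3 (H(x, D) = 4 - ((5 - 1) - 3) = 4 - (4 - 3) = 4 - 1*1 = 4 - 1 = 3)
T(w) = 6 - 1/w
B(z) = z*(6 - 1/z) (B(z) = (6 - 1/z)*z = z*(6 - 1/z))
B(66) - (1755 + 52) = (-1 + 6*66) - (1755 + 52) = (-1 + 396) - 1*1807 = 395 - 1807 = -1412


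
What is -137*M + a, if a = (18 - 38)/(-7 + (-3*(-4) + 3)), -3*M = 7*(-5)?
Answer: -9605/6 ≈ -1600.8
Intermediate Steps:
M = 35/3 (M = -7*(-5)/3 = -⅓*(-35) = 35/3 ≈ 11.667)
a = -5/2 (a = -20/(-7 + (12 + 3)) = -20/(-7 + 15) = -20/8 = -20*⅛ = -5/2 ≈ -2.5000)
-137*M + a = -137*35/3 - 5/2 = -4795/3 - 5/2 = -9605/6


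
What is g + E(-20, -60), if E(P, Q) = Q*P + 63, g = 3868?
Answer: 5131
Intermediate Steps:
E(P, Q) = 63 + P*Q (E(P, Q) = P*Q + 63 = 63 + P*Q)
g + E(-20, -60) = 3868 + (63 - 20*(-60)) = 3868 + (63 + 1200) = 3868 + 1263 = 5131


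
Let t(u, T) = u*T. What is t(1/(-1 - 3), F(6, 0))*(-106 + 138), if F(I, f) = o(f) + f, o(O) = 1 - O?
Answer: -8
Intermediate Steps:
F(I, f) = 1 (F(I, f) = (1 - f) + f = 1)
t(u, T) = T*u
t(1/(-1 - 3), F(6, 0))*(-106 + 138) = (1/(-1 - 3))*(-106 + 138) = (1/(-4))*32 = (1*(-¼))*32 = -¼*32 = -8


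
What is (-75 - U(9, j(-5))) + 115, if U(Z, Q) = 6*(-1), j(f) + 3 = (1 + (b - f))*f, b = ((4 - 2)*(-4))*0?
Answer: 46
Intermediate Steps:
b = 0 (b = (2*(-4))*0 = -8*0 = 0)
j(f) = -3 + f*(1 - f) (j(f) = -3 + (1 + (0 - f))*f = -3 + (1 - f)*f = -3 + f*(1 - f))
U(Z, Q) = -6
(-75 - U(9, j(-5))) + 115 = (-75 - 1*(-6)) + 115 = (-75 + 6) + 115 = -69 + 115 = 46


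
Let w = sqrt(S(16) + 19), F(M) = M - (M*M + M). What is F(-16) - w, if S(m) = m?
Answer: -256 - sqrt(35) ≈ -261.92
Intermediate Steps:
F(M) = -M**2 (F(M) = M - (M**2 + M) = M - (M + M**2) = M + (-M - M**2) = -M**2)
w = sqrt(35) (w = sqrt(16 + 19) = sqrt(35) ≈ 5.9161)
F(-16) - w = -1*(-16)**2 - sqrt(35) = -1*256 - sqrt(35) = -256 - sqrt(35)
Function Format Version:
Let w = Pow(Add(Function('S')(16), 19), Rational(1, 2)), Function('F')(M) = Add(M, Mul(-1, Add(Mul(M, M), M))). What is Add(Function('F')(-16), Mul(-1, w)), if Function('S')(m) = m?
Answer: Add(-256, Mul(-1, Pow(35, Rational(1, 2)))) ≈ -261.92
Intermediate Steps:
Function('F')(M) = Mul(-1, Pow(M, 2)) (Function('F')(M) = Add(M, Mul(-1, Add(Pow(M, 2), M))) = Add(M, Mul(-1, Add(M, Pow(M, 2)))) = Add(M, Add(Mul(-1, M), Mul(-1, Pow(M, 2)))) = Mul(-1, Pow(M, 2)))
w = Pow(35, Rational(1, 2)) (w = Pow(Add(16, 19), Rational(1, 2)) = Pow(35, Rational(1, 2)) ≈ 5.9161)
Add(Function('F')(-16), Mul(-1, w)) = Add(Mul(-1, Pow(-16, 2)), Mul(-1, Pow(35, Rational(1, 2)))) = Add(Mul(-1, 256), Mul(-1, Pow(35, Rational(1, 2)))) = Add(-256, Mul(-1, Pow(35, Rational(1, 2))))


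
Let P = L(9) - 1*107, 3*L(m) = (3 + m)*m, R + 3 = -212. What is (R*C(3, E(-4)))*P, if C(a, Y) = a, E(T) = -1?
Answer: 45795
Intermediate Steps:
R = -215 (R = -3 - 212 = -215)
L(m) = m*(3 + m)/3 (L(m) = ((3 + m)*m)/3 = (m*(3 + m))/3 = m*(3 + m)/3)
P = -71 (P = (⅓)*9*(3 + 9) - 1*107 = (⅓)*9*12 - 107 = 36 - 107 = -71)
(R*C(3, E(-4)))*P = -215*3*(-71) = -645*(-71) = 45795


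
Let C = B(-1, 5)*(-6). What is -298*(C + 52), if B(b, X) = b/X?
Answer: -79268/5 ≈ -15854.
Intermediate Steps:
C = 6/5 (C = -1/5*(-6) = -1*⅕*(-6) = -⅕*(-6) = 6/5 ≈ 1.2000)
-298*(C + 52) = -298*(6/5 + 52) = -298*266/5 = -79268/5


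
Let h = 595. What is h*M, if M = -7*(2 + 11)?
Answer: -54145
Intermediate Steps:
M = -91 (M = -7*13 = -91)
h*M = 595*(-91) = -54145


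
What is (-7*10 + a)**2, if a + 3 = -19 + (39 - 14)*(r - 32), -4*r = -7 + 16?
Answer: 14386849/16 ≈ 8.9918e+5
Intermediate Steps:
r = -9/4 (r = -(-7 + 16)/4 = -1/4*9 = -9/4 ≈ -2.2500)
a = -3513/4 (a = -3 + (-19 + (39 - 14)*(-9/4 - 32)) = -3 + (-19 + 25*(-137/4)) = -3 + (-19 - 3425/4) = -3 - 3501/4 = -3513/4 ≈ -878.25)
(-7*10 + a)**2 = (-7*10 - 3513/4)**2 = (-70 - 3513/4)**2 = (-3793/4)**2 = 14386849/16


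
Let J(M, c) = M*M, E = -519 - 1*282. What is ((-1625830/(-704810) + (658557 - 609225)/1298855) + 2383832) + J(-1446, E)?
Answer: 409639227075823897/91544599255 ≈ 4.4748e+6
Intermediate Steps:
E = -801 (E = -519 - 282 = -801)
J(M, c) = M²
((-1625830/(-704810) + (658557 - 609225)/1298855) + 2383832) + J(-1446, E) = ((-1625830/(-704810) + (658557 - 609225)/1298855) + 2383832) + (-1446)² = ((-1625830*(-1/704810) + 49332*(1/1298855)) + 2383832) + 2090916 = ((162583/70481 + 49332/1298855) + 2383832) + 2090916 = (214648711157/91544599255 + 2383832) + 2090916 = 218227159779956317/91544599255 + 2090916 = 409639227075823897/91544599255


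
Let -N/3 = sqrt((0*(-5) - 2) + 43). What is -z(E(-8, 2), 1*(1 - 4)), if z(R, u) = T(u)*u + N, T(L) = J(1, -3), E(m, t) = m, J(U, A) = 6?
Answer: 18 + 3*sqrt(41) ≈ 37.209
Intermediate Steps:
T(L) = 6
N = -3*sqrt(41) (N = -3*sqrt((0*(-5) - 2) + 43) = -3*sqrt((0 - 2) + 43) = -3*sqrt(-2 + 43) = -3*sqrt(41) ≈ -19.209)
z(R, u) = -3*sqrt(41) + 6*u (z(R, u) = 6*u - 3*sqrt(41) = -3*sqrt(41) + 6*u)
-z(E(-8, 2), 1*(1 - 4)) = -(-3*sqrt(41) + 6*(1*(1 - 4))) = -(-3*sqrt(41) + 6*(1*(-3))) = -(-3*sqrt(41) + 6*(-3)) = -(-3*sqrt(41) - 18) = -(-18 - 3*sqrt(41)) = 18 + 3*sqrt(41)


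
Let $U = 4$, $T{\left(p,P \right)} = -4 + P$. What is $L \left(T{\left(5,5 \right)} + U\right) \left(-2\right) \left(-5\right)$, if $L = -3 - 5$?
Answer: $-400$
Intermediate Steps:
$L = -8$ ($L = -3 - 5 = -8$)
$L \left(T{\left(5,5 \right)} + U\right) \left(-2\right) \left(-5\right) = - 8 \left(\left(-4 + 5\right) + 4\right) \left(-2\right) \left(-5\right) = - 8 \left(1 + 4\right) \left(-2\right) \left(-5\right) = - 8 \cdot 5 \left(-2\right) \left(-5\right) = \left(-8\right) \left(-10\right) \left(-5\right) = 80 \left(-5\right) = -400$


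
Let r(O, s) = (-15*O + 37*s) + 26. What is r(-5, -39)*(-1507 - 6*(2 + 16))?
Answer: 2167330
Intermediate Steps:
r(O, s) = 26 - 15*O + 37*s
r(-5, -39)*(-1507 - 6*(2 + 16)) = (26 - 15*(-5) + 37*(-39))*(-1507 - 6*(2 + 16)) = (26 + 75 - 1443)*(-1507 - 6*18) = -1342*(-1507 - 108) = -1342*(-1615) = 2167330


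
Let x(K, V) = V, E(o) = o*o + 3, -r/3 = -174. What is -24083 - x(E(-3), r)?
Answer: -24605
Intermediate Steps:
r = 522 (r = -3*(-174) = 522)
E(o) = 3 + o² (E(o) = o² + 3 = 3 + o²)
-24083 - x(E(-3), r) = -24083 - 1*522 = -24083 - 522 = -24605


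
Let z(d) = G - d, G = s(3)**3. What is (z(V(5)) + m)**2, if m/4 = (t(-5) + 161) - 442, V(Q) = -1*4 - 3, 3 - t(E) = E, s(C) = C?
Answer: 1119364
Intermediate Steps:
G = 27 (G = 3**3 = 27)
t(E) = 3 - E
V(Q) = -7 (V(Q) = -4 - 3 = -7)
m = -1092 (m = 4*(((3 - 1*(-5)) + 161) - 442) = 4*(((3 + 5) + 161) - 442) = 4*((8 + 161) - 442) = 4*(169 - 442) = 4*(-273) = -1092)
z(d) = 27 - d
(z(V(5)) + m)**2 = ((27 - 1*(-7)) - 1092)**2 = ((27 + 7) - 1092)**2 = (34 - 1092)**2 = (-1058)**2 = 1119364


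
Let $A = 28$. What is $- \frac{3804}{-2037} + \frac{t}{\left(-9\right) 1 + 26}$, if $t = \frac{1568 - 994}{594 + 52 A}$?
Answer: $\frac{543653}{288575} \approx 1.8839$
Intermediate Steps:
$t = \frac{7}{25}$ ($t = \frac{1568 - 994}{594 + 52 \cdot 28} = \frac{574}{594 + 1456} = \frac{574}{2050} = 574 \cdot \frac{1}{2050} = \frac{7}{25} \approx 0.28$)
$- \frac{3804}{-2037} + \frac{t}{\left(-9\right) 1 + 26} = - \frac{3804}{-2037} + \frac{7}{25 \left(\left(-9\right) 1 + 26\right)} = \left(-3804\right) \left(- \frac{1}{2037}\right) + \frac{7}{25 \left(-9 + 26\right)} = \frac{1268}{679} + \frac{7}{25 \cdot 17} = \frac{1268}{679} + \frac{7}{25} \cdot \frac{1}{17} = \frac{1268}{679} + \frac{7}{425} = \frac{543653}{288575}$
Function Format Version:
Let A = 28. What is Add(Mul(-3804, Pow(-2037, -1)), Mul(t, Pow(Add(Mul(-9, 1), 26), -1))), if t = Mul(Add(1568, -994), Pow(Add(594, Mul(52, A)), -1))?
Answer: Rational(543653, 288575) ≈ 1.8839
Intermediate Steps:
t = Rational(7, 25) (t = Mul(Add(1568, -994), Pow(Add(594, Mul(52, 28)), -1)) = Mul(574, Pow(Add(594, 1456), -1)) = Mul(574, Pow(2050, -1)) = Mul(574, Rational(1, 2050)) = Rational(7, 25) ≈ 0.28000)
Add(Mul(-3804, Pow(-2037, -1)), Mul(t, Pow(Add(Mul(-9, 1), 26), -1))) = Add(Mul(-3804, Pow(-2037, -1)), Mul(Rational(7, 25), Pow(Add(Mul(-9, 1), 26), -1))) = Add(Mul(-3804, Rational(-1, 2037)), Mul(Rational(7, 25), Pow(Add(-9, 26), -1))) = Add(Rational(1268, 679), Mul(Rational(7, 25), Pow(17, -1))) = Add(Rational(1268, 679), Mul(Rational(7, 25), Rational(1, 17))) = Add(Rational(1268, 679), Rational(7, 425)) = Rational(543653, 288575)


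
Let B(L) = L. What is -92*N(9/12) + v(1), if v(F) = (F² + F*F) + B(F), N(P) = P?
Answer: -66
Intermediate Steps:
v(F) = F + 2*F² (v(F) = (F² + F*F) + F = (F² + F²) + F = 2*F² + F = F + 2*F²)
-92*N(9/12) + v(1) = -828/12 + 1*(1 + 2*1) = -828/12 + 1*(1 + 2) = -92*¾ + 1*3 = -69 + 3 = -66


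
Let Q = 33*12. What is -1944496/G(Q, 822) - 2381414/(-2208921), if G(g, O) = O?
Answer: -238515584806/100874059 ≈ -2364.5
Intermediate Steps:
Q = 396
-1944496/G(Q, 822) - 2381414/(-2208921) = -1944496/822 - 2381414/(-2208921) = -1944496*1/822 - 2381414*(-1/2208921) = -972248/411 + 2381414/2208921 = -238515584806/100874059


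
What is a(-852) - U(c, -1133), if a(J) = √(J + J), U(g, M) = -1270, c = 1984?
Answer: 1270 + 2*I*√426 ≈ 1270.0 + 41.28*I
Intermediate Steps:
a(J) = √2*√J (a(J) = √(2*J) = √2*√J)
a(-852) - U(c, -1133) = √2*√(-852) - 1*(-1270) = √2*(2*I*√213) + 1270 = 2*I*√426 + 1270 = 1270 + 2*I*√426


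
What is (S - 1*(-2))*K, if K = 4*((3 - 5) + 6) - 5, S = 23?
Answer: 275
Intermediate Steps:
K = 11 (K = 4*(-2 + 6) - 5 = 4*4 - 5 = 16 - 5 = 11)
(S - 1*(-2))*K = (23 - 1*(-2))*11 = (23 + 2)*11 = 25*11 = 275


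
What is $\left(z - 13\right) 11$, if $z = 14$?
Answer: $11$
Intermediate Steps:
$\left(z - 13\right) 11 = \left(14 - 13\right) 11 = 1 \cdot 11 = 11$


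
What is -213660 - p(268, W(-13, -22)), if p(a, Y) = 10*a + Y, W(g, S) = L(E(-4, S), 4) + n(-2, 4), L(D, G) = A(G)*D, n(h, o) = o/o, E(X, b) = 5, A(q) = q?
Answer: -216361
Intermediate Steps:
n(h, o) = 1
L(D, G) = D*G (L(D, G) = G*D = D*G)
W(g, S) = 21 (W(g, S) = 5*4 + 1 = 20 + 1 = 21)
p(a, Y) = Y + 10*a
-213660 - p(268, W(-13, -22)) = -213660 - (21 + 10*268) = -213660 - (21 + 2680) = -213660 - 1*2701 = -213660 - 2701 = -216361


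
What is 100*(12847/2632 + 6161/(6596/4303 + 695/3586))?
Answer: 894858554196225/2504521054 ≈ 3.5730e+5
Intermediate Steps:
100*(12847/2632 + 6161/(6596/4303 + 695/3586)) = 100*(12847/2632 + 6161/(26643841/15430558)) = 100*(12847/2632 + 6161*(15430558/26643841)) = 100*(12847/2632 + 95067667838/26643841) = 100*(35794342167849/10018084216) = 894858554196225/2504521054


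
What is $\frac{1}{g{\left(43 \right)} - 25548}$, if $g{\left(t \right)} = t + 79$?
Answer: $- \frac{1}{25426} \approx -3.933 \cdot 10^{-5}$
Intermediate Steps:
$g{\left(t \right)} = 79 + t$
$\frac{1}{g{\left(43 \right)} - 25548} = \frac{1}{\left(79 + 43\right) - 25548} = \frac{1}{122 - 25548} = \frac{1}{-25426} = - \frac{1}{25426}$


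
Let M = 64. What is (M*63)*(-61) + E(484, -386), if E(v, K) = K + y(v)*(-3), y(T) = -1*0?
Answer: -246338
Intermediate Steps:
y(T) = 0
E(v, K) = K (E(v, K) = K + 0*(-3) = K + 0 = K)
(M*63)*(-61) + E(484, -386) = (64*63)*(-61) - 386 = 4032*(-61) - 386 = -245952 - 386 = -246338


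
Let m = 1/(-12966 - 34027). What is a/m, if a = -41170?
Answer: 1934701810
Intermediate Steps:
m = -1/46993 (m = 1/(-46993) = -1/46993 ≈ -2.1280e-5)
a/m = -41170/(-1/46993) = -41170*(-46993) = 1934701810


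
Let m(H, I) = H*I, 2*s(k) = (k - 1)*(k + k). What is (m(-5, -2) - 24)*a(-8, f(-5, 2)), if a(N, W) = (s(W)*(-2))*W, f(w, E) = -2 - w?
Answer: 504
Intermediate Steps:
s(k) = k*(-1 + k) (s(k) = ((k - 1)*(k + k))/2 = ((-1 + k)*(2*k))/2 = (2*k*(-1 + k))/2 = k*(-1 + k))
a(N, W) = -2*W**2*(-1 + W) (a(N, W) = ((W*(-1 + W))*(-2))*W = (-2*W*(-1 + W))*W = -2*W**2*(-1 + W))
(m(-5, -2) - 24)*a(-8, f(-5, 2)) = (-5*(-2) - 24)*(2*(-2 - 1*(-5))**2*(1 - (-2 - 1*(-5)))) = (10 - 24)*(2*(-2 + 5)**2*(1 - (-2 + 5))) = -28*3**2*(1 - 1*3) = -28*9*(1 - 3) = -28*9*(-2) = -14*(-36) = 504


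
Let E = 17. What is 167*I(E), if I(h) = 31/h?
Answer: 5177/17 ≈ 304.53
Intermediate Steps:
167*I(E) = 167*(31/17) = 5177/17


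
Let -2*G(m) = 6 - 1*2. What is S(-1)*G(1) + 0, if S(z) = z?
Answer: 2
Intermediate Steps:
G(m) = -2 (G(m) = -(6 - 1*2)/2 = -(6 - 2)/2 = -½*4 = -2)
S(-1)*G(1) + 0 = -1*(-2) + 0 = 2 + 0 = 2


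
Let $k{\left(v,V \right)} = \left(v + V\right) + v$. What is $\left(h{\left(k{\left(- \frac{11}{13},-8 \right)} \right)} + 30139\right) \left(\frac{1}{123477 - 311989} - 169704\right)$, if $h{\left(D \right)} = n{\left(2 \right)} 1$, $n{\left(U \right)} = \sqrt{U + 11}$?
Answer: $- \frac{964183995892411}{188512} - \frac{31991240449 \sqrt{13}}{188512} \approx -5.1153 \cdot 10^{9}$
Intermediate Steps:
$k{\left(v,V \right)} = V + 2 v$ ($k{\left(v,V \right)} = \left(V + v\right) + v = V + 2 v$)
$n{\left(U \right)} = \sqrt{11 + U}$
$h{\left(D \right)} = \sqrt{13}$ ($h{\left(D \right)} = \sqrt{11 + 2} \cdot 1 = \sqrt{13} \cdot 1 = \sqrt{13}$)
$\left(h{\left(k{\left(- \frac{11}{13},-8 \right)} \right)} + 30139\right) \left(\frac{1}{123477 - 311989} - 169704\right) = \left(\sqrt{13} + 30139\right) \left(\frac{1}{123477 - 311989} - 169704\right) = \left(30139 + \sqrt{13}\right) \left(\frac{1}{-188512} - 169704\right) = \left(30139 + \sqrt{13}\right) \left(- \frac{1}{188512} - 169704\right) = \left(30139 + \sqrt{13}\right) \left(- \frac{31991240449}{188512}\right) = - \frac{964183995892411}{188512} - \frac{31991240449 \sqrt{13}}{188512}$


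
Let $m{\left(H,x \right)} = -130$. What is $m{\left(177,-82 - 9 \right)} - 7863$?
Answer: $-7993$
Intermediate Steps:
$m{\left(177,-82 - 9 \right)} - 7863 = -130 - 7863 = -7993$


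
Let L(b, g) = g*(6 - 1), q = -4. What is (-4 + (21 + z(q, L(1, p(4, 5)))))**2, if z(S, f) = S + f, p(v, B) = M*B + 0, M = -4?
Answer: 7569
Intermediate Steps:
p(v, B) = -4*B (p(v, B) = -4*B + 0 = -4*B)
L(b, g) = 5*g (L(b, g) = g*5 = 5*g)
(-4 + (21 + z(q, L(1, p(4, 5)))))**2 = (-4 + (21 + (-4 + 5*(-4*5))))**2 = (-4 + (21 + (-4 + 5*(-20))))**2 = (-4 + (21 + (-4 - 100)))**2 = (-4 + (21 - 104))**2 = (-4 - 83)**2 = (-87)**2 = 7569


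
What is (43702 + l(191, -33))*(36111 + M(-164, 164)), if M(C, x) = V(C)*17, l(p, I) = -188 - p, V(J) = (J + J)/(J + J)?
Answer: 1565173344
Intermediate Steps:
V(J) = 1 (V(J) = (2*J)/((2*J)) = (2*J)*(1/(2*J)) = 1)
M(C, x) = 17 (M(C, x) = 1*17 = 17)
(43702 + l(191, -33))*(36111 + M(-164, 164)) = (43702 + (-188 - 1*191))*(36111 + 17) = (43702 + (-188 - 191))*36128 = (43702 - 379)*36128 = 43323*36128 = 1565173344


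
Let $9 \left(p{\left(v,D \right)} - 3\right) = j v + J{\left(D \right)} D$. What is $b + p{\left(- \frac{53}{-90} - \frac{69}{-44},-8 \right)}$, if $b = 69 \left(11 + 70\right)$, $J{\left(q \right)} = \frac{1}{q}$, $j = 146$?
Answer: $\frac{50137493}{8910} \approx 5627.1$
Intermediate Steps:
$p{\left(v,D \right)} = \frac{28}{9} + \frac{146 v}{9}$ ($p{\left(v,D \right)} = 3 + \frac{146 v + \frac{D}{D}}{9} = 3 + \frac{146 v + 1}{9} = 3 + \frac{1 + 146 v}{9} = 3 + \left(\frac{1}{9} + \frac{146 v}{9}\right) = \frac{28}{9} + \frac{146 v}{9}$)
$b = 5589$ ($b = 69 \cdot 81 = 5589$)
$b + p{\left(- \frac{53}{-90} - \frac{69}{-44},-8 \right)} = 5589 + \left(\frac{28}{9} + \frac{146 \left(- \frac{53}{-90} - \frac{69}{-44}\right)}{9}\right) = 5589 + \left(\frac{28}{9} + \frac{146 \left(\left(-53\right) \left(- \frac{1}{90}\right) - - \frac{69}{44}\right)}{9}\right) = 5589 + \left(\frac{28}{9} + \frac{146 \left(\frac{53}{90} + \frac{69}{44}\right)}{9}\right) = 5589 + \left(\frac{28}{9} + \frac{146}{9} \cdot \frac{4271}{1980}\right) = 5589 + \left(\frac{28}{9} + \frac{311783}{8910}\right) = 5589 + \frac{339503}{8910} = \frac{50137493}{8910}$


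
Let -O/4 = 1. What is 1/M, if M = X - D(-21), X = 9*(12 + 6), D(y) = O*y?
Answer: 1/78 ≈ 0.012821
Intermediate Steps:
O = -4 (O = -4*1 = -4)
D(y) = -4*y
X = 162 (X = 9*18 = 162)
M = 78 (M = 162 - (-4)*(-21) = 162 - 1*84 = 162 - 84 = 78)
1/M = 1/78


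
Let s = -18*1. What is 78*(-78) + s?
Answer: -6102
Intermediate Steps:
s = -18
78*(-78) + s = 78*(-78) - 18 = -6084 - 18 = -6102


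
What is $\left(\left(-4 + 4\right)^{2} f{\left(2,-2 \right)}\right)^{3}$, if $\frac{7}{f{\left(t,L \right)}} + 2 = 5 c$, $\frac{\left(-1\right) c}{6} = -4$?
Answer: $0$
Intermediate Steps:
$c = 24$ ($c = \left(-6\right) \left(-4\right) = 24$)
$f{\left(t,L \right)} = \frac{7}{118}$ ($f{\left(t,L \right)} = \frac{7}{-2 + 5 \cdot 24} = \frac{7}{-2 + 120} = \frac{7}{118}$)
$\left(\left(-4 + 4\right)^{2} f{\left(2,-2 \right)}\right)^{3} = \left(\left(-4 + 4\right)^{2} \cdot \frac{7}{118}\right)^{3} = \left(0^{2} \cdot \frac{7}{118}\right)^{3} = \left(0 \cdot \frac{7}{118}\right)^{3} = 0^{3} = 0$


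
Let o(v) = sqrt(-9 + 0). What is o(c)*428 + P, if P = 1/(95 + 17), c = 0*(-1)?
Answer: 1/112 + 1284*I ≈ 0.0089286 + 1284.0*I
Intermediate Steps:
c = 0
o(v) = 3*I (o(v) = sqrt(-9) = 3*I)
P = 1/112 ≈ 0.0089286
o(c)*428 + P = (3*I)*428 + 1/112 = 1284*I + 1/112 = 1/112 + 1284*I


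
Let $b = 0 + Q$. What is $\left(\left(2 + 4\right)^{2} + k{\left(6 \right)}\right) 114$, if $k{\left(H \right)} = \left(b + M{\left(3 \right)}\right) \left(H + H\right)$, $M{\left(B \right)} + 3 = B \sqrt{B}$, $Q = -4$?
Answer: $-5472 + 4104 \sqrt{3} \approx 1636.3$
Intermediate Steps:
$b = -4$ ($b = 0 - 4 = -4$)
$M{\left(B \right)} = -3 + B^{\frac{3}{2}}$ ($M{\left(B \right)} = -3 + B \sqrt{B} = -3 + B^{\frac{3}{2}}$)
$k{\left(H \right)} = 2 H \left(-7 + 3 \sqrt{3}\right)$ ($k{\left(H \right)} = \left(-4 - \left(3 - 3^{\frac{3}{2}}\right)\right) \left(H + H\right) = \left(-4 - \left(3 - 3 \sqrt{3}\right)\right) 2 H = \left(-7 + 3 \sqrt{3}\right) 2 H = 2 H \left(-7 + 3 \sqrt{3}\right)$)
$\left(\left(2 + 4\right)^{2} + k{\left(6 \right)}\right) 114 = \left(\left(2 + 4\right)^{2} + 2 \cdot 6 \left(-7 + 3 \sqrt{3}\right)\right) 114 = \left(6^{2} - \left(84 - 36 \sqrt{3}\right)\right) 114 = \left(36 - \left(84 - 36 \sqrt{3}\right)\right) 114 = \left(-48 + 36 \sqrt{3}\right) 114 = -5472 + 4104 \sqrt{3}$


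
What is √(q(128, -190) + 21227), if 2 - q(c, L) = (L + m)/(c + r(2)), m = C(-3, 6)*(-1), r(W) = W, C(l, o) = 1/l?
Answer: √3229152810/390 ≈ 145.71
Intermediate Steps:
m = ⅓ (m = -1/(-3) = -⅓*(-1) = ⅓ ≈ 0.33333)
q(c, L) = 2 - (⅓ + L)/(2 + c) (q(c, L) = 2 - (L + ⅓)/(c + 2) = 2 - (⅓ + L)/(2 + c))
√(q(128, -190) + 21227) = √((11/3 - 1*(-190) + 2*128)/(2 + 128) + 21227) = √((11/3 + 190 + 256)/130 + 21227) = √((1/130)*(1349/3) + 21227) = √(1349/390 + 21227) = √(8279879/390) = √3229152810/390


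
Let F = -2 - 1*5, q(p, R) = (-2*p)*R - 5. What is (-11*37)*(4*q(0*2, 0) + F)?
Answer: 10989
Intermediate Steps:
q(p, R) = -5 - 2*R*p (q(p, R) = -2*R*p - 5 = -5 - 2*R*p)
F = -7 (F = -2 - 5 = -7)
(-11*37)*(4*q(0*2, 0) + F) = (-11*37)*(4*(-5 - 2*0*0*2) - 7) = -407*(4*(-5 - 2*0*0) - 7) = -407*(4*(-5 + 0) - 7) = -407*(4*(-5) - 7) = -407*(-20 - 7) = -407*(-27) = 10989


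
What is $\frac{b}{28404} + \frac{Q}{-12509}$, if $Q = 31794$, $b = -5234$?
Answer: $- \frac{69182063}{25378974} \approx -2.726$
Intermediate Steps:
$\frac{b}{28404} + \frac{Q}{-12509} = - \frac{5234}{28404} + \frac{31794}{-12509} = \left(-5234\right) \frac{1}{28404} + 31794 \left(- \frac{1}{12509}\right) = - \frac{2617}{14202} - \frac{4542}{1787} = - \frac{69182063}{25378974}$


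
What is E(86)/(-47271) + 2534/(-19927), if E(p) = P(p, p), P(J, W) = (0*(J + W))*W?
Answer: -2534/19927 ≈ -0.12716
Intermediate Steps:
P(J, W) = 0 (P(J, W) = 0*W = 0)
E(p) = 0
E(86)/(-47271) + 2534/(-19927) = 0/(-47271) + 2534/(-19927) = 0*(-1/47271) + 2534*(-1/19927) = 0 - 2534/19927 = -2534/19927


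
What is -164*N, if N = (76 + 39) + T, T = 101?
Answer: -35424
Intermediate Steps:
N = 216 (N = (76 + 39) + 101 = 115 + 101 = 216)
-164*N = -164*216 = -35424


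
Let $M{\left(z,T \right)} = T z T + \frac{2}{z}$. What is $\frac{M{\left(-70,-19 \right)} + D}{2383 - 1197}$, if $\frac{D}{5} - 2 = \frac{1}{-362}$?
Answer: $- \frac{320044737}{15026620} \approx -21.299$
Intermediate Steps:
$D = \frac{3615}{362}$ ($D = 10 + \frac{5}{-362} = 10 + 5 \left(- \frac{1}{362}\right) = 10 - \frac{5}{362} = \frac{3615}{362} \approx 9.9862$)
$M{\left(z,T \right)} = \frac{2}{z} + z T^{2}$ ($M{\left(z,T \right)} = z T^{2} + \frac{2}{z} = \frac{2}{z} + z T^{2}$)
$\frac{M{\left(-70,-19 \right)} + D}{2383 - 1197} = \frac{\left(\frac{2}{-70} - 70 \left(-19\right)^{2}\right) + \frac{3615}{362}}{2383 - 1197} = \frac{\left(2 \left(- \frac{1}{70}\right) - 25270\right) + \frac{3615}{362}}{1186} = \left(\left(- \frac{1}{35} - 25270\right) + \frac{3615}{362}\right) \frac{1}{1186} = \left(- \frac{884451}{35} + \frac{3615}{362}\right) \frac{1}{1186} = \left(- \frac{320044737}{12670}\right) \frac{1}{1186} = - \frac{320044737}{15026620}$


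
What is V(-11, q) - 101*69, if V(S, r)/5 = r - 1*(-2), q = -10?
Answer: -7009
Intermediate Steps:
V(S, r) = 10 + 5*r (V(S, r) = 5*(r - 1*(-2)) = 5*(r + 2) = 5*(2 + r) = 10 + 5*r)
V(-11, q) - 101*69 = (10 + 5*(-10)) - 101*69 = (10 - 50) - 6969 = -40 - 6969 = -7009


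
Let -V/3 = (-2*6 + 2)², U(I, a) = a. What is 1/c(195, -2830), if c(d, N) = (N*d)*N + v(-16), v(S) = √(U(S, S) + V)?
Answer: 390433875/609754442990062579 - I*√79/1219508885980125158 ≈ 6.4031e-10 - 7.2883e-18*I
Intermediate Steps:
V = -300 (V = -3*(-2*6 + 2)² = -3*(-12 + 2)² = -3*(-10)² = -3*100 = -300)
v(S) = √(-300 + S) (v(S) = √(S - 300) = √(-300 + S))
c(d, N) = d*N² + 2*I*√79 (c(d, N) = (N*d)*N + √(-300 - 16) = d*N² + √(-316) = d*N² + 2*I*√79)
1/c(195, -2830) = 1/(195*(-2830)² + 2*I*√79) = 1/(195*8008900 + 2*I*√79) = 1/(1561735500 + 2*I*√79)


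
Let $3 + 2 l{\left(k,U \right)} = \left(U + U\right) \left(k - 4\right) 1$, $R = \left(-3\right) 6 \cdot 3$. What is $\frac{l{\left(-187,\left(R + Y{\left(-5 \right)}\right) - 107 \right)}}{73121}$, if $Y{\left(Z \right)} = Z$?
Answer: $\frac{63409}{146242} \approx 0.43359$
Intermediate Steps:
$R = -54$ ($R = \left(-18\right) 3 = -54$)
$l{\left(k,U \right)} = - \frac{3}{2} + U \left(-4 + k\right)$ ($l{\left(k,U \right)} = - \frac{3}{2} + \frac{\left(U + U\right) \left(k - 4\right) 1}{2} = - \frac{3}{2} + \frac{2 U \left(-4 + k\right) 1}{2} = - \frac{3}{2} + \frac{2 U \left(-4 + k\right)}{2} = - \frac{3}{2} + U \left(-4 + k\right)$)
$\frac{l{\left(-187,\left(R + Y{\left(-5 \right)}\right) - 107 \right)}}{73121} = \frac{- \frac{3}{2} - 4 \left(\left(-54 - 5\right) - 107\right) + \left(\left(-54 - 5\right) - 107\right) \left(-187\right)}{73121} = \left(- \frac{3}{2} - 4 \left(-59 - 107\right) + \left(-59 - 107\right) \left(-187\right)\right) \frac{1}{73121} = \left(- \frac{3}{2} - -664 - -31042\right) \frac{1}{73121} = \left(- \frac{3}{2} + 664 + 31042\right) \frac{1}{73121} = \frac{63409}{2} \cdot \frac{1}{73121} = \frac{63409}{146242}$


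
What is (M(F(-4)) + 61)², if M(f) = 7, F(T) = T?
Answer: 4624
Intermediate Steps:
(M(F(-4)) + 61)² = (7 + 61)² = 68² = 4624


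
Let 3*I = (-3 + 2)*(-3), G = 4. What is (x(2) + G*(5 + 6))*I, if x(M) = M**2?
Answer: 48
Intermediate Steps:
I = 1 (I = ((-3 + 2)*(-3))/3 = (-1*(-3))/3 = (1/3)*3 = 1)
(x(2) + G*(5 + 6))*I = (2**2 + 4*(5 + 6))*1 = (4 + 4*11)*1 = (4 + 44)*1 = 48*1 = 48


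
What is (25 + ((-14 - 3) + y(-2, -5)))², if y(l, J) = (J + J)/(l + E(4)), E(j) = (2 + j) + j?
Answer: 729/16 ≈ 45.563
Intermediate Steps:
E(j) = 2 + 2*j
y(l, J) = 2*J/(10 + l) (y(l, J) = (J + J)/(l + (2 + 2*4)) = (2*J)/(l + (2 + 8)) = (2*J)/(l + 10) = (2*J)/(10 + l) = 2*J/(10 + l))
(25 + ((-14 - 3) + y(-2, -5)))² = (25 + ((-14 - 3) + 2*(-5)/(10 - 2)))² = (25 + (-17 + 2*(-5)/8))² = (25 + (-17 + 2*(-5)*(⅛)))² = (25 + (-17 - 5/4))² = (25 - 73/4)² = (27/4)² = 729/16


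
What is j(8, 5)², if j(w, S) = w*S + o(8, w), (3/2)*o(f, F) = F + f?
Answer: 23104/9 ≈ 2567.1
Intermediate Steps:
o(f, F) = 2*F/3 + 2*f/3 (o(f, F) = 2*(F + f)/3 = 2*F/3 + 2*f/3)
j(w, S) = 16/3 + 2*w/3 + S*w (j(w, S) = w*S + (2*w/3 + (⅔)*8) = S*w + (2*w/3 + 16/3) = S*w + (16/3 + 2*w/3) = 16/3 + 2*w/3 + S*w)
j(8, 5)² = (16/3 + (⅔)*8 + 5*8)² = (16/3 + 16/3 + 40)² = (152/3)² = 23104/9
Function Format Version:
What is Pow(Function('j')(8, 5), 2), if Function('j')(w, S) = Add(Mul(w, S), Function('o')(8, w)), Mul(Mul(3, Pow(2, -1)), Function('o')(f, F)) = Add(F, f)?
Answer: Rational(23104, 9) ≈ 2567.1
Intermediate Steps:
Function('o')(f, F) = Add(Mul(Rational(2, 3), F), Mul(Rational(2, 3), f)) (Function('o')(f, F) = Mul(Rational(2, 3), Add(F, f)) = Add(Mul(Rational(2, 3), F), Mul(Rational(2, 3), f)))
Function('j')(w, S) = Add(Rational(16, 3), Mul(Rational(2, 3), w), Mul(S, w)) (Function('j')(w, S) = Add(Mul(w, S), Add(Mul(Rational(2, 3), w), Mul(Rational(2, 3), 8))) = Add(Mul(S, w), Add(Mul(Rational(2, 3), w), Rational(16, 3))) = Add(Mul(S, w), Add(Rational(16, 3), Mul(Rational(2, 3), w))) = Add(Rational(16, 3), Mul(Rational(2, 3), w), Mul(S, w)))
Pow(Function('j')(8, 5), 2) = Pow(Add(Rational(16, 3), Mul(Rational(2, 3), 8), Mul(5, 8)), 2) = Pow(Add(Rational(16, 3), Rational(16, 3), 40), 2) = Pow(Rational(152, 3), 2) = Rational(23104, 9)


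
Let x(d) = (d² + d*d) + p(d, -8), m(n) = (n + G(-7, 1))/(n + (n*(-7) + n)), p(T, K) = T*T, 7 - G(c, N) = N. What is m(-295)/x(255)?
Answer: -1/995625 ≈ -1.0044e-6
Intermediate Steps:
G(c, N) = 7 - N
p(T, K) = T²
m(n) = -(6 + n)/(5*n) (m(n) = (n + (7 - 1*1))/(n + (n*(-7) + n)) = (n + (7 - 1))/(n + (-7*n + n)) = (n + 6)/(n - 6*n) = (6 + n)/((-5*n)) = (6 + n)*(-1/(5*n)) = -(6 + n)/(5*n))
x(d) = 3*d² (x(d) = (d² + d*d) + d² = (d² + d²) + d² = 2*d² + d² = 3*d²)
m(-295)/x(255) = ((⅕)*(-6 - 1*(-295))/(-295))/((3*255²)) = ((⅕)*(-1/295)*(-6 + 295))/((3*65025)) = ((⅕)*(-1/295)*289)/195075 = -289/1475*1/195075 = -1/995625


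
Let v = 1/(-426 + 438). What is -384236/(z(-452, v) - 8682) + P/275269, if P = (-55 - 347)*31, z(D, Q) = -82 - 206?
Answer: 52828237672/1234581465 ≈ 42.790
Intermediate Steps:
v = 1/12 ≈ 0.083333
z(D, Q) = -288
P = -12462 (P = -402*31 = -12462)
-384236/(z(-452, v) - 8682) + P/275269 = -384236/(-288 - 8682) - 12462/275269 = -384236/(-8970) - 12462*1/275269 = -384236*(-1/8970) - 12462/275269 = 192118/4485 - 12462/275269 = 52828237672/1234581465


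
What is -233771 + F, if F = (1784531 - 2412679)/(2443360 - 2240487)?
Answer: -47426452231/202873 ≈ -2.3377e+5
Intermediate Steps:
F = -628148/202873 ≈ -3.0963
-233771 + F = -233771 - 628148/202873 = -47426452231/202873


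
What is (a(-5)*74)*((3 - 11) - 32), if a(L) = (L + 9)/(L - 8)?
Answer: 11840/13 ≈ 910.77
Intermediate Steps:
a(L) = (9 + L)/(-8 + L)
(a(-5)*74)*((3 - 11) - 32) = (((9 - 5)/(-8 - 5))*74)*((3 - 11) - 32) = ((4/(-13))*74)*(-8 - 32) = (-1/13*4*74)*(-40) = -4/13*74*(-40) = -296/13*(-40) = 11840/13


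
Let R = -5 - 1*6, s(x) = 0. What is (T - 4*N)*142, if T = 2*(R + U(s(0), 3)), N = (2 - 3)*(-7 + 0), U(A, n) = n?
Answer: -6248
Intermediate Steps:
N = 7 (N = -1*(-7) = 7)
R = -11 (R = -5 - 6 = -11)
T = -16 (T = 2*(-11 + 3) = 2*(-8) = -16)
(T - 4*N)*142 = (-16 - 4*7)*142 = (-16 - 28)*142 = -44*142 = -6248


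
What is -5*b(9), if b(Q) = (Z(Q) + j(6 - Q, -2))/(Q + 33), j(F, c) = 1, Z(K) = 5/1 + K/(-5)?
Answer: -½ ≈ -0.50000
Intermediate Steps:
Z(K) = 5 - K/5 (Z(K) = 5*1 + K*(-⅕) = 5 - K/5)
b(Q) = (6 - Q/5)/(33 + Q) (b(Q) = ((5 - Q/5) + 1)/(Q + 33) = (6 - Q/5)/(33 + Q))
-5*b(9) = -(30 - 1*9)/(33 + 9) = -(30 - 9)/42 = -21/42 = -5*⅒ = -½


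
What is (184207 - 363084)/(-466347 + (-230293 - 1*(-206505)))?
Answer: 178877/490135 ≈ 0.36495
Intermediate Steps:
(184207 - 363084)/(-466347 + (-230293 - 1*(-206505))) = -178877/(-466347 + (-230293 + 206505)) = -178877/(-466347 - 23788) = -178877/(-490135) = -178877*(-1/490135) = 178877/490135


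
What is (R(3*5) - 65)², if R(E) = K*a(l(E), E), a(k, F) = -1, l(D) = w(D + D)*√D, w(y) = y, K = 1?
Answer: 4356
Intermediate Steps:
l(D) = 2*D^(3/2) (l(D) = (D + D)*√D = (2*D)*√D = 2*D^(3/2))
R(E) = -1 (R(E) = 1*(-1) = -1)
(R(3*5) - 65)² = (-1 - 65)² = (-66)² = 4356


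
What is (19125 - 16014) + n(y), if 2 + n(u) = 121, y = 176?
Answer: 3230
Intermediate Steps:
n(u) = 119 (n(u) = -2 + 121 = 119)
(19125 - 16014) + n(y) = (19125 - 16014) + 119 = 3111 + 119 = 3230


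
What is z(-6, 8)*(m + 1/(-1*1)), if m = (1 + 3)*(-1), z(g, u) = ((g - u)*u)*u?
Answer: 4480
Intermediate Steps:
z(g, u) = u²*(g - u) (z(g, u) = (u*(g - u))*u = u²*(g - u))
m = -4 (m = 4*(-1) = -4)
z(-6, 8)*(m + 1/(-1*1)) = (8²*(-6 - 1*8))*(-4 + 1/(-1*1)) = (64*(-6 - 8))*(-4 + 1/(-1)) = (64*(-14))*(-4 - 1) = -896*(-5) = 4480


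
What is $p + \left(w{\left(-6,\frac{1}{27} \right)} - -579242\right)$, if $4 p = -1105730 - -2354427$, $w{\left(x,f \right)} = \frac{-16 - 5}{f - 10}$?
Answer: $\frac{959166153}{1076} \approx 8.9142 \cdot 10^{5}$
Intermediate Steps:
$w{\left(x,f \right)} = - \frac{21}{-10 + f}$
$p = \frac{1248697}{4}$ ($p = \frac{-1105730 - -2354427}{4} = \frac{-1105730 + 2354427}{4} = \frac{1}{4} \cdot 1248697 = \frac{1248697}{4} \approx 3.1217 \cdot 10^{5}$)
$p + \left(w{\left(-6,\frac{1}{27} \right)} - -579242\right) = \frac{1248697}{4} - \left(-579242 + \frac{21}{-10 + \frac{1}{27}}\right) = \frac{1248697}{4} + \left(- \frac{21}{-10 + \frac{1}{27}} + 579242\right) = \frac{1248697}{4} + \left(- \frac{21}{- \frac{269}{27}} + 579242\right) = \frac{1248697}{4} + \left(\left(-21\right) \left(- \frac{27}{269}\right) + 579242\right) = \frac{1248697}{4} + \left(\frac{567}{269} + 579242\right) = \frac{1248697}{4} + \frac{155816665}{269} = \frac{959166153}{1076}$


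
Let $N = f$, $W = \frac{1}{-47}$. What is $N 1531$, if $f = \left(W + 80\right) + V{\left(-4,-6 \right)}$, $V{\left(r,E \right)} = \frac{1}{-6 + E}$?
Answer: $\frac{68988391}{564} \approx 1.2232 \cdot 10^{5}$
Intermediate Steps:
$W = - \frac{1}{47} \approx -0.021277$
$f = \frac{45061}{564}$ ($f = \left(- \frac{1}{47} + 80\right) + \frac{1}{-6 - 6} = \frac{3759}{47} + \frac{1}{-12} = \frac{3759}{47} - \frac{1}{12} = \frac{45061}{564} \approx 79.895$)
$N = \frac{45061}{564} \approx 79.895$
$N 1531 = \frac{45061}{564} \cdot 1531 = \frac{68988391}{564}$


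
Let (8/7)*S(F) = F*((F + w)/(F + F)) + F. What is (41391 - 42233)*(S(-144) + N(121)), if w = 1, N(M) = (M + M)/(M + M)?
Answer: 1263421/8 ≈ 1.5793e+5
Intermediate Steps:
N(M) = 1 (N(M) = (2*M)/((2*M)) = (2*M)*(1/(2*M)) = 1)
S(F) = 7/16 + 21*F/16 (S(F) = 7*(F*((F + 1)/(F + F)) + F)/8 = 7*(F*((1 + F)/((2*F))) + F)/8 = 7*(F*((1 + F)*(1/(2*F))) + F)/8 = 7*(F*((1 + F)/(2*F)) + F)/8 = 7*((1/2 + F/2) + F)/8 = 7*(1/2 + 3*F/2)/8 = 7/16 + 21*F/16)
(41391 - 42233)*(S(-144) + N(121)) = (41391 - 42233)*((7/16 + (21/16)*(-144)) + 1) = -842*((7/16 - 189) + 1) = -842*(-3017/16 + 1) = -842*(-3001/16) = 1263421/8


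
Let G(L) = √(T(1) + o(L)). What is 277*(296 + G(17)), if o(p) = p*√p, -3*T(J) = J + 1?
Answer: 81992 + 277*√(-6 + 153*√17)/3 ≈ 84300.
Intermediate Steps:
T(J) = -⅓ - J/3 (T(J) = -(J + 1)/3 = -(1 + J)/3 = -⅓ - J/3)
o(p) = p^(3/2)
G(L) = √(-⅔ + L^(3/2)) (G(L) = √((-⅓ - ⅓*1) + L^(3/2)) = √((-⅓ - ⅓) + L^(3/2)) = √(-⅔ + L^(3/2)))
277*(296 + G(17)) = 277*(296 + √(-6 + 9*17^(3/2))/3) = 277*(296 + √(-6 + 9*(17*√17))/3) = 277*(296 + √(-6 + 153*√17)/3) = 81992 + 277*√(-6 + 153*√17)/3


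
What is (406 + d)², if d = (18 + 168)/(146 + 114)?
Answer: 2795554129/16900 ≈ 1.6542e+5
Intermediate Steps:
d = 93/130 (d = 186/260 = 186*(1/260) = 93/130 ≈ 0.71538)
(406 + d)² = (406 + 93/130)² = (52873/130)² = 2795554129/16900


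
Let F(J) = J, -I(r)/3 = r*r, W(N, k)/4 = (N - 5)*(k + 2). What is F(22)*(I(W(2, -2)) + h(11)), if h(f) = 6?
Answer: 132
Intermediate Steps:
W(N, k) = 4*(-5 + N)*(2 + k) (W(N, k) = 4*((N - 5)*(k + 2)) = 4*((-5 + N)*(2 + k)) = 4*(-5 + N)*(2 + k))
I(r) = -3*r² (I(r) = -3*r*r = -3*r²)
F(22)*(I(W(2, -2)) + h(11)) = 22*(-3*(-40 - 20*(-2) + 8*2 + 4*2*(-2))² + 6) = 22*(-3*(-40 + 40 + 16 - 16)² + 6) = 22*(-3*0² + 6) = 22*(-3*0 + 6) = 22*(0 + 6) = 22*6 = 132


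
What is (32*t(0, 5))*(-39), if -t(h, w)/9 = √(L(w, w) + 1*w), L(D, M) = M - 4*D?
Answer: 11232*I*√10 ≈ 35519.0*I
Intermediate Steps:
t(h, w) = -9*√2*√(-w) (t(h, w) = -9*√((w - 4*w) + 1*w) = -9*√(-3*w + w) = -9*√2*√(-w))
(32*t(0, 5))*(-39) = (32*(-9*√2*√(-1*5)))*(-39) = (32*(-9*√2*√(-5)))*(-39) = (32*(-9*√2*I*√5))*(-39) = (32*(-9*I*√10))*(-39) = -288*I*√10*(-39) = 11232*I*√10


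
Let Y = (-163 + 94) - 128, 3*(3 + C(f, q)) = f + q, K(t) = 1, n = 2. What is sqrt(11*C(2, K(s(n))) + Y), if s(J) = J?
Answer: I*sqrt(219) ≈ 14.799*I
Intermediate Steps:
C(f, q) = -3 + f/3 + q/3 (C(f, q) = -3 + (f + q)/3 = -3 + (f/3 + q/3) = -3 + f/3 + q/3)
Y = -197 (Y = -69 - 128 = -197)
sqrt(11*C(2, K(s(n))) + Y) = sqrt(11*(-3 + (1/3)*2 + (1/3)*1) - 197) = sqrt(11*(-3 + 2/3 + 1/3) - 197) = sqrt(11*(-2) - 197) = sqrt(-22 - 197) = sqrt(-219) = I*sqrt(219)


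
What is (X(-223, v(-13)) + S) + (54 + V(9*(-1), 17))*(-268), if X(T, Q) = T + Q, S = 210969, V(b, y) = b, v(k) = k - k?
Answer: 198686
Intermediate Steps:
v(k) = 0
X(T, Q) = Q + T
(X(-223, v(-13)) + S) + (54 + V(9*(-1), 17))*(-268) = ((0 - 223) + 210969) + (54 + 9*(-1))*(-268) = (-223 + 210969) + (54 - 9)*(-268) = 210746 + 45*(-268) = 210746 - 12060 = 198686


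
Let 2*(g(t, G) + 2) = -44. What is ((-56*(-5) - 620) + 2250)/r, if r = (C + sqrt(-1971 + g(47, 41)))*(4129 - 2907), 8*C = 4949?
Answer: 5401480/2148998813 - 61120*I*sqrt(1995)/15042991691 ≈ 0.0025135 - 0.00018148*I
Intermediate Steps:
C = 4949/8 (C = (1/8)*4949 = 4949/8 ≈ 618.63)
g(t, G) = -24 (g(t, G) = -2 + (1/2)*(-44) = -2 - 22 = -24)
r = 3023839/4 + 1222*I*sqrt(1995) (r = (4949/8 + sqrt(-1971 - 24))*(4129 - 2907) = (4949/8 + sqrt(-1995))*1222 = (4949/8 + I*sqrt(1995))*1222 = 3023839/4 + 1222*I*sqrt(1995) ≈ 7.5596e+5 + 54581.0*I)
((-56*(-5) - 620) + 2250)/r = ((-56*(-5) - 620) + 2250)/(3023839/4 + 1222*I*sqrt(1995)) = ((280 - 620) + 2250)/(3023839/4 + 1222*I*sqrt(1995)) = (-340 + 2250)/(3023839/4 + 1222*I*sqrt(1995)) = 1910/(3023839/4 + 1222*I*sqrt(1995))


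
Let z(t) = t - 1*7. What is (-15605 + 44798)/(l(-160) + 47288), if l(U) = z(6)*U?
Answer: 9731/15816 ≈ 0.61526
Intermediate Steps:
z(t) = -7 + t (z(t) = t - 7 = -7 + t)
l(U) = -U (l(U) = (-7 + 6)*U = -U)
(-15605 + 44798)/(l(-160) + 47288) = (-15605 + 44798)/(-1*(-160) + 47288) = 29193/(160 + 47288) = 29193/47448 = 29193*(1/47448) = 9731/15816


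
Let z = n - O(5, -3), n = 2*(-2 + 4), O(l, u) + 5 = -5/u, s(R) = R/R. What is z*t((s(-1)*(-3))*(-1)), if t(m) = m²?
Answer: 66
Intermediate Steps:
s(R) = 1
O(l, u) = -5 - 5/u
n = 4 (n = 2*2 = 4)
z = 22/3 (z = 4 - (-5 - 5/(-3)) = 4 - (-5 - 5*(-⅓)) = 4 - (-5 + 5/3) = 4 - 1*(-10/3) = 4 + 10/3 = 22/3 ≈ 7.3333)
z*t((s(-1)*(-3))*(-1)) = 22*((1*(-3))*(-1))²/3 = 22*(-3*(-1))²/3 = (22/3)*3² = (22/3)*9 = 66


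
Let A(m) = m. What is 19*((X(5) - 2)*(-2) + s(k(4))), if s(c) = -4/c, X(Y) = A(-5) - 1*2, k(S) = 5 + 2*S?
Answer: 4370/13 ≈ 336.15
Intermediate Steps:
X(Y) = -7 (X(Y) = -5 - 1*2 = -5 - 2 = -7)
19*((X(5) - 2)*(-2) + s(k(4))) = 19*((-7 - 2)*(-2) - 4/(5 + 2*4)) = 19*(-9*(-2) - 4/(5 + 8)) = 19*(18 - 4/13) = 19*(230/13) = 4370/13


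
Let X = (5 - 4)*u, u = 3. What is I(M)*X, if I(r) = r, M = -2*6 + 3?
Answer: -27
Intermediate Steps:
M = -9 (M = -12 + 3 = -9)
X = 3 (X = (5 - 4)*3 = 1*3 = 3)
I(M)*X = -9*3 = -27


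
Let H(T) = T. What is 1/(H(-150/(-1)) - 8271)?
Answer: -1/8121 ≈ -0.00012314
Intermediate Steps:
1/(H(-150/(-1)) - 8271) = 1/(-150/(-1) - 8271) = 1/(-150*(-1) - 8271) = 1/(150 - 8271) = 1/(-8121) = -1/8121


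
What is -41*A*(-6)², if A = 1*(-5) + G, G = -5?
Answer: 14760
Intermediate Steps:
A = -10 (A = 1*(-5) - 5 = -5 - 5 = -10)
-41*A*(-6)² = -41*(-10)*(-6)² = 410*36 = 14760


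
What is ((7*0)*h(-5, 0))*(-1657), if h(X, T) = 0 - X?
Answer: 0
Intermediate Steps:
h(X, T) = -X
((7*0)*h(-5, 0))*(-1657) = ((7*0)*(-1*(-5)))*(-1657) = (0*5)*(-1657) = 0*(-1657) = 0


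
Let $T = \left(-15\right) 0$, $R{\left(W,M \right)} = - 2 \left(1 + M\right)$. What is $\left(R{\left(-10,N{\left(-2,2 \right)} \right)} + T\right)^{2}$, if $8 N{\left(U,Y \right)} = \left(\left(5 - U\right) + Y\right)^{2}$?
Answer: $\frac{7921}{16} \approx 495.06$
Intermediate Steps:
$N{\left(U,Y \right)} = \frac{\left(5 + Y - U\right)^{2}}{8}$ ($N{\left(U,Y \right)} = \frac{\left(\left(5 - U\right) + Y\right)^{2}}{8} = \frac{\left(5 + Y - U\right)^{2}}{8}$)
$R{\left(W,M \right)} = -2 - 2 M$
$T = 0$
$\left(R{\left(-10,N{\left(-2,2 \right)} \right)} + T\right)^{2} = \left(\left(-2 - 2 \frac{\left(5 + 2 - -2\right)^{2}}{8}\right) + 0\right)^{2} = \left(\left(-2 - 2 \frac{\left(5 + 2 + 2\right)^{2}}{8}\right) + 0\right)^{2} = \left(\left(-2 - 2 \frac{9^{2}}{8}\right) + 0\right)^{2} = \left(\left(-2 - 2 \cdot \frac{1}{8} \cdot 81\right) + 0\right)^{2} = \left(\left(-2 - \frac{81}{4}\right) + 0\right)^{2} = \left(- \frac{89}{4} + 0\right)^{2} = \left(- \frac{89}{4}\right)^{2} = \frac{7921}{16}$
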